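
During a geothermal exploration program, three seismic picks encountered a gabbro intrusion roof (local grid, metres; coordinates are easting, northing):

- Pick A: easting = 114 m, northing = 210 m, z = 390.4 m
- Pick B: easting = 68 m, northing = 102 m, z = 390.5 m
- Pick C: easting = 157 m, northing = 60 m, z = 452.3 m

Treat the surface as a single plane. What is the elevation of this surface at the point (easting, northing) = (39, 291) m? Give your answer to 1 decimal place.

Let the plane be z = a·easting + b·northing + c.
Pick B−Pick A: −46a − 108b = 0.1;  Pick C−Pick A: 43a − 150b = 61.9.
Solving gives a = 0.57781, b = −0.24703.
Then c = 390.4 − a·114 − b·210 = 376.41.
At (39, 291): z = 22.5 − 71.9 + 376.41 = 327.1 m.

327.1 m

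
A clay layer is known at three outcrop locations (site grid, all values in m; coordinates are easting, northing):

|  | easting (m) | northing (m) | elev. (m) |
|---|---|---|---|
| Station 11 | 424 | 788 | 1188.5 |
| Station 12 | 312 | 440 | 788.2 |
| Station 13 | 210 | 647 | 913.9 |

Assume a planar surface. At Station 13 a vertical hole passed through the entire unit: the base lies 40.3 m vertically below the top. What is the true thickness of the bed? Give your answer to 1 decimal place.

26.5 m

Two edge vectors: Station 11→Station 12 = (-112, -348, -400.3), Station 11→Station 13 = (-214, -141, -274.6).
Normal n = (Station 11→Station 12) × (Station 11→Station 13) = (39118.5, 54909, -58680).
So ∂z/∂easting = −n_x/n_z = 0.66664 and ∂z/∂northing = −n_y/n_z = 0.93574.
|∇z| = √(a²+b²) = 1.14892, so dip δ = arctan(1.14892) = 48.96°.
True thickness = vertical thickness × cos δ = 40.3 × cos 48.96° = 26.5 m.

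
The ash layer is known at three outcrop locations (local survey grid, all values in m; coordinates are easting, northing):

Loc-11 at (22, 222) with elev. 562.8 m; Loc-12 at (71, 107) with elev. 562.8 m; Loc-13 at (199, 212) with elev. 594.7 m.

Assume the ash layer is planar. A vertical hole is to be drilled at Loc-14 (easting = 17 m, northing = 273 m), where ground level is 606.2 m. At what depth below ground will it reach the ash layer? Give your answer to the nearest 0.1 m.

Let the plane be z = a·easting + b·northing + c.
Loc-12−Loc-11: 49a − 115b = 0;  Loc-13−Loc-11: 177a − 10b = 31.9.
Solving gives a = 0.18467, b = 0.07869.
Then c = 562.8 − a·22 − b·222 = 541.27.
At (17, 273): z_contact = 3.14 + 21.48 + 541.27 = 565.89 m.
Depth below ground = 606.2 − 565.89 = 40.3 m.

40.3 m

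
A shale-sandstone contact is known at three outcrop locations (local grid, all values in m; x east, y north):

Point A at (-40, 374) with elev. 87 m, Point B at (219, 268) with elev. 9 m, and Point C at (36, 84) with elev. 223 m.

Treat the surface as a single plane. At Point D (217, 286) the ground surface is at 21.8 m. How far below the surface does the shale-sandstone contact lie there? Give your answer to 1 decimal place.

Let the plane be z = a·x + b·y + c.
Point B−Point A: 259a − 106b = −78;  Point C−Point A: 76a − 290b = 136.
Solving gives a = −0.55233, b = −0.61371.
Then c = 87 − a·-40 − b·374 = 294.44.
At (217, 286): z_contact = −119.86 − 175.52 + 294.44 = -0.94 m.
Depth below ground = 21.8 − (-0.94) = 22.7 m.

22.7 m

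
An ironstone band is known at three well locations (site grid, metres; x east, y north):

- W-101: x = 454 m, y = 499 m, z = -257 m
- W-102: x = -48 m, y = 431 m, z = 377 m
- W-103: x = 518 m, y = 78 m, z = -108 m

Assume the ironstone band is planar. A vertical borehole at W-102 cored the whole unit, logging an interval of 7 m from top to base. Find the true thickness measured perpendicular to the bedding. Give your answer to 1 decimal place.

Two edge vectors: W-101→W-102 = (-502, -68, 634), W-101→W-103 = (64, -421, 149).
Normal n = (W-101→W-102) × (W-101→W-103) = (256782, 115374, 215694).
So ∂z/∂x = −n_x/n_z = −1.19049 and ∂z/∂y = −n_y/n_z = −0.53490.
|∇z| = √(a²+b²) = 1.30514, so dip δ = arctan(1.30514) = 52.54°.
True thickness = vertical thickness × cos δ = 7 × cos 52.54° = 4.3 m.

4.3 m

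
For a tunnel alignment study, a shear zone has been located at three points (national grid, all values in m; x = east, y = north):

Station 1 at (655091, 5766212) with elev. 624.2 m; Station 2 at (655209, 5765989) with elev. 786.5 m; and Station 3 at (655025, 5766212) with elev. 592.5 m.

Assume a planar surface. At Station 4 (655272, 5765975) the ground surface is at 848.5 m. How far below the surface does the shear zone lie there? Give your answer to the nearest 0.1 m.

Two edge vectors: Station 1→Station 2 = (118, -223, 162.3), Station 1→Station 3 = (-66, 0, -31.7).
Normal n = (Station 1→Station 2) × (Station 1→Station 3) = (7069.1, -6971.2, -14718).
So ∂z/∂x = −n_x/n_z = 0.480303030 and ∂z/∂y = −n_y/n_z = −0.473651311.
Intercept c from Station 1: 624.2 − 314642.19 + 2731173.88 = 2417155.88.
At (655272, 5765975): z_contact = 314729.13 − 2731061.62 + 2417155.88 = 823.39 m.
Depth below ground = 848.5 − 823.39 = 25.1 m.

25.1 m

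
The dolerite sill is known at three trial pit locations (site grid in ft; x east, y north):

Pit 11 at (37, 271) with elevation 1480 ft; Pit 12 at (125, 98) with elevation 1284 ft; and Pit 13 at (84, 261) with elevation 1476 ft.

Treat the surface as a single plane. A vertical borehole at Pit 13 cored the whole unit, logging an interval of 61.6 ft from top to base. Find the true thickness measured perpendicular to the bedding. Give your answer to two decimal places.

38.78 ft

Two edge vectors: Pit 11→Pit 12 = (88, -173, -196), Pit 11→Pit 13 = (47, -10, -4).
Normal n = (Pit 11→Pit 12) × (Pit 11→Pit 13) = (-1268, -8860, 7251).
So ∂z/∂x = −n_x/n_z = 0.17487 and ∂z/∂y = −n_y/n_z = 1.22190.
|∇z| = √(a²+b²) = 1.23435, so dip δ = arctan(1.23435) = 50.99°.
True thickness = vertical thickness × cos δ = 61.6 × cos 50.99° = 38.78 ft.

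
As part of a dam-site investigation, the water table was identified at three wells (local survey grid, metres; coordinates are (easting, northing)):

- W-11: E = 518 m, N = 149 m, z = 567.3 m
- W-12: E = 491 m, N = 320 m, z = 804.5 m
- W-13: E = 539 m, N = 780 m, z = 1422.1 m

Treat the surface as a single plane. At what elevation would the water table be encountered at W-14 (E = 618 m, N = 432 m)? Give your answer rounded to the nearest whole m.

Two edge vectors: W-11→W-12 = (-27, 171, 237.2), W-11→W-13 = (21, 631, 854.8).
Normal n = (W-11→W-12) × (W-11→W-13) = (-3502.4, 28060.8, -20628).
So ∂z/∂E = −n_x/n_z = −0.16979 and ∂z/∂N = −n_y/n_z = 1.36033.
Intercept c from W-11: 567.3 + 87.95 − 202.69 = 452.56.
At (618, 432): z = −104.9 + 587.7 + 452.56 = 935.3 m.

935 m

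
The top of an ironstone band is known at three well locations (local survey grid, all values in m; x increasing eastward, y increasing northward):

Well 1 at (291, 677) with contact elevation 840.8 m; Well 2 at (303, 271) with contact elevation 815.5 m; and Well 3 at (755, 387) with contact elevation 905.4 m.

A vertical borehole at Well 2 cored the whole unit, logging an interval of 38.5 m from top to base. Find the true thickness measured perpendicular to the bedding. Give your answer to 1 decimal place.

Two edge vectors: Well 1→Well 2 = (12, -406, -25.3), Well 1→Well 3 = (464, -290, 64.6).
Normal n = (Well 1→Well 2) × (Well 1→Well 3) = (-33564.6, -12514.4, 184904).
So ∂z/∂x = −n_x/n_z = 0.18152 and ∂z/∂y = −n_y/n_z = 0.06768.
|∇z| = √(a²+b²) = 0.19373, so dip δ = arctan(0.19373) = 10.96°.
True thickness = vertical thickness × cos δ = 38.5 × cos 10.96° = 37.8 m.

37.8 m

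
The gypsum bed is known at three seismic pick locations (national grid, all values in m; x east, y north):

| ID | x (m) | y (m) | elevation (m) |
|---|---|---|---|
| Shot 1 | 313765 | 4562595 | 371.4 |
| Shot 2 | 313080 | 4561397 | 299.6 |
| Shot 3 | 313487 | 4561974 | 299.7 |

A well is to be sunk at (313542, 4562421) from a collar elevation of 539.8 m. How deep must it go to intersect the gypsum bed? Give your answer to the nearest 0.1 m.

Let the plane be z = a·x + b·y + c.
Shot 2−Shot 1: −685a − 1198b = −71.8;  Shot 3−Shot 1: −278a − 621b = −71.7.
Solving gives a = −0.447350581, b = 0.315722160.
Then c = 371.4 − a·313765 − b·4562595 = −1299777.99.
At (313542, 4562421): z_contact = −140263.20 + 1440457.41 − 1299777.99 = 416.22 m.
Depth below ground = 539.8 − 416.22 = 123.6 m.

123.6 m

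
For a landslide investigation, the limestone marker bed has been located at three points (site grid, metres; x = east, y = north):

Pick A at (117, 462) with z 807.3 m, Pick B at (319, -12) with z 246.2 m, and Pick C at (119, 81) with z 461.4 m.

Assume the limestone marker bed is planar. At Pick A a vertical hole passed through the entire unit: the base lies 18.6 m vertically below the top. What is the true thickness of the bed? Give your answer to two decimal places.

Let the plane be z = a·x + b·y + c.
Pick B−Pick A: 202a − 474b = −561.1;  Pick C−Pick A: 2a − 381b = −345.9.
Solving gives a = −0.65544, b = 0.90443.
|∇z| = √(a²+b²) = 1.11696, so dip δ = arctan(1.11696) = 48.16°.
True thickness = vertical thickness × cos δ = 18.6 × cos 48.16° = 12.41 m.

12.41 m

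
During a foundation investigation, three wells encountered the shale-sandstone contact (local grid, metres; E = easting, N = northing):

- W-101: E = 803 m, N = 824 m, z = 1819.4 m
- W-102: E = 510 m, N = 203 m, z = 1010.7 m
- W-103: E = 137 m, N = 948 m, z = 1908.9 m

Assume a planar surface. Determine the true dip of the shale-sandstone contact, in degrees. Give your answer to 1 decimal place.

Let the plane be z = a·E + b·N + c.
W-102−W-101: −293a − 621b = −808.7;  W-103−W-101: −666a + 124b = 89.5.
Solving gives a = 0.09935, b = 1.25538.
Gradient magnitude |∇z| = √(a² + b²) = √(0.00987 + 1.57598) = 1.25930.
True dip = arctan(1.25930) = 51.5°, dipping toward S (azimuth ≈ 185°).

51.5°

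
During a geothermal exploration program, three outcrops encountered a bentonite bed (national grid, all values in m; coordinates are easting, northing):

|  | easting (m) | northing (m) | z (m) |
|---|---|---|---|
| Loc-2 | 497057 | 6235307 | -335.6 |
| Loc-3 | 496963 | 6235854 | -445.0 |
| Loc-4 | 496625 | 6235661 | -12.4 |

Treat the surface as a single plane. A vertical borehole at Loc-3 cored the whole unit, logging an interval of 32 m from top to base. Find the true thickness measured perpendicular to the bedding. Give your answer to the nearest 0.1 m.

21.2 m

Let the plane be z = a·easting + b·northing + c.
Loc-3−Loc-2: −94a + 547b = −109.4;  Loc-4−Loc-2: −432a + 354b = 323.2.
Solving gives a = −1.06152, b = −0.38242.
|∇z| = √(a²+b²) = 1.12830, so dip δ = arctan(1.12830) = 48.45°.
True thickness = vertical thickness × cos δ = 32 × cos 48.45° = 21.2 m.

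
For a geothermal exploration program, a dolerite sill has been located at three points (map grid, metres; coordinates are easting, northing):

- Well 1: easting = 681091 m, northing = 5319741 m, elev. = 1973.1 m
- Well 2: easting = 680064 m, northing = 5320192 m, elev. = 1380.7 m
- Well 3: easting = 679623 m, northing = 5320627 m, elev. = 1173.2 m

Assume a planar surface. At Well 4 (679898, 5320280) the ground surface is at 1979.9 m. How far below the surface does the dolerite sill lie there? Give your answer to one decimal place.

692.0 m

Let the plane be z = a·easting + b·northing + c.
Well 2−Well 1: −1027a + 451b = −592.4;  Well 3−Well 1: −1468a + 886b = −799.9.
Solving gives a = 0.662129722, b = 0.194251051.
Then c = 1973.1 − a·681091 − b·5319741 = −1482362.77.
At (679898, 5320280): z_contact = 450180.67 + 1033469.98 − 1482362.77 = 1287.88 m.
Depth below ground = 1979.9 − 1287.88 = 692.0 m.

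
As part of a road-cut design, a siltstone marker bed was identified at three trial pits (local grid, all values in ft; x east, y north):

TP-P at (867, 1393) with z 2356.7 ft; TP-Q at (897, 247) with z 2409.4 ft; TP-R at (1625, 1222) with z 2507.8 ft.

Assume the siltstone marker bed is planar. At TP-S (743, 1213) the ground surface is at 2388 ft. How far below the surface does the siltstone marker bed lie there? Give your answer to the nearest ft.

Let the plane be z = a·x + b·y + c.
TP-Q−TP-P: 30a − 1146b = 52.7;  TP-R−TP-P: 758a − 171b = 151.1.
Solving gives a = 0.19009, b = −0.04101.
Then c = 2356.7 − a·867 − b·1393 = 2249.02.
At (743, 1213): z_contact = 141.2 − 49.7 + 2249.02 = 2340.5 ft.
Depth below ground = 2388 − 2340.5 = 47 ft.

47 ft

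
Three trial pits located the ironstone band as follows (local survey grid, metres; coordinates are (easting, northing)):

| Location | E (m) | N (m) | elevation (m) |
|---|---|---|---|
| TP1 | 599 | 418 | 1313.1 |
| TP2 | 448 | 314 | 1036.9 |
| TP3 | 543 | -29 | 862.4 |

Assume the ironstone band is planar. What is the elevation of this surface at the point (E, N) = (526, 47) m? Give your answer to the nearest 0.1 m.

906.1 m

Let the plane be z = a·E + b·N + c.
TP2−TP1: −151a − 104b = −276.2;  TP3−TP1: −56a − 447b = −450.7.
Solving gives a = 1.24185, b = 0.85270.
Then c = 1313.1 − a·599 − b·418 = 212.80.
At (526, 47): z = 653.2 + 40.1 + 212.80 = 906.1 m.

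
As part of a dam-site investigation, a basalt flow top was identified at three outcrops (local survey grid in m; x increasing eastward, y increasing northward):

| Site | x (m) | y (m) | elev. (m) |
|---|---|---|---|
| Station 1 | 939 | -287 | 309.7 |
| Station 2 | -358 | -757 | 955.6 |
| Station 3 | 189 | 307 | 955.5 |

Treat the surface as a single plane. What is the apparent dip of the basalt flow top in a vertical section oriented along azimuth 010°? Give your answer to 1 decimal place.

Two edge vectors: Station 1→Station 2 = (-1297, -470, 645.9), Station 1→Station 3 = (-750, 594, 645.8).
Normal n = (Station 1→Station 2) × (Station 1→Station 3) = (-687190.6, 353177.6, -1122918).
So ∂z/∂x = −n_x/n_z = −0.61197 and ∂z/∂y = −n_y/n_z = 0.31452.
Unit vector along 010° is (sin 10°, cos 10°) = (0.1736, 0.9848).
Slope in that direction = a·(0.1736) + b·(0.9848) = 0.20347.
Apparent dip = arctan|0.20347| = 11.5° (true dip is 34.5°, so apparent ≤ true as expected).

11.5°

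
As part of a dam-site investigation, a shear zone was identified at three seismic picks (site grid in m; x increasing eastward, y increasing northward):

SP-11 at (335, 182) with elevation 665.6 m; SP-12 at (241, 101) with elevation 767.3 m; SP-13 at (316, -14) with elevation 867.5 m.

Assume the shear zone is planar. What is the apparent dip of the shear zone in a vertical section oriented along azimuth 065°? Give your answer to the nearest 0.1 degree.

Let the plane be z = a·x + b·y + c.
SP-12−SP-11: −94a − 81b = 101.7;  SP-13−SP-11: −19a − 196b = 201.9.
Solving gives a = −0.21198, b = −1.00955.
Unit vector along 065° is (sin 65°, cos 65°) = (0.9063, 0.4226).
Slope in that direction = a·(0.9063) + b·(0.4226) = −0.61878.
Apparent dip = arctan|0.61878| = 31.7° (true dip is 45.9°, so apparent ≤ true as expected).

31.7°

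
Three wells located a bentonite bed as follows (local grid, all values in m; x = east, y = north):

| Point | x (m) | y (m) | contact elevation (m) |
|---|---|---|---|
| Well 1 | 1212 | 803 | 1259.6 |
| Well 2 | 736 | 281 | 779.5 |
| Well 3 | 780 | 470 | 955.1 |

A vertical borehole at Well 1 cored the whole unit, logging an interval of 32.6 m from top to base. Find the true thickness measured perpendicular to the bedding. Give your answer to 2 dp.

23.84 m

Let the plane be z = a·x + b·y + c.
Well 2−Well 1: −476a − 522b = −480.1;  Well 3−Well 1: −432a − 333b = −304.5.
Solving gives a = −0.01380, b = 0.93231.
|∇z| = √(a²+b²) = 0.93241, so dip δ = arctan(0.93241) = 43.00°.
True thickness = vertical thickness × cos δ = 32.6 × cos 43.00° = 23.84 m.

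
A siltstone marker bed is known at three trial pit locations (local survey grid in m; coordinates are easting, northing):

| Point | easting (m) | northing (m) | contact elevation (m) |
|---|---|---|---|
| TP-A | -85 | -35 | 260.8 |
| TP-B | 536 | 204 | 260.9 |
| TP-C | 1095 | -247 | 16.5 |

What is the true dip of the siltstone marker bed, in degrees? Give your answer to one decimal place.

21.5°

Let the plane be z = a·easting + b·northing + c.
TP-B−TP-A: 621a + 239b = 0.1;  TP-C−TP-A: 1180a − 212b = −244.3.
Solving gives a = −0.14109, b = 0.36703.
Gradient magnitude |∇z| = √(a² + b²) = √(0.01991 + 0.13471) = 0.39321.
True dip = arctan(0.39321) = 21.5°, dipping toward SSE (azimuth ≈ 159°).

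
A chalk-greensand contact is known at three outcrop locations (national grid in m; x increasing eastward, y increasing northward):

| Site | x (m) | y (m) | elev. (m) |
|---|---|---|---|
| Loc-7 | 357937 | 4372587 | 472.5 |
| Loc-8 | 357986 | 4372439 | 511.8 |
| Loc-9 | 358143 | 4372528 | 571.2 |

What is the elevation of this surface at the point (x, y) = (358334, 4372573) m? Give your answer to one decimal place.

650.9 m

Let the plane be z = a·x + b·y + c.
Loc-8−Loc-7: 49a − 148b = 39.3;  Loc-9−Loc-7: 206a − 59b = 98.7.
Solving gives a = 0.445298402, b = −0.118110664.
Then c = 472.5 − a·357937 − b·4372587 = 357532.88.
At (358334, 4372573): z = 159565.6 − 516447.5 + 357532.88 = 650.9 m.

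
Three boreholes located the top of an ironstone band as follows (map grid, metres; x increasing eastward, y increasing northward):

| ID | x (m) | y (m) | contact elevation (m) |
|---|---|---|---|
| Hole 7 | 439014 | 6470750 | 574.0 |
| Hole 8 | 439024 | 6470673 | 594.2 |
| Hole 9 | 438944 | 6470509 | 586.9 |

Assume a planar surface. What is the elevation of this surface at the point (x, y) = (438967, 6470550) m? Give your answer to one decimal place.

Let the plane be z = a·x + b·y + c.
Hole 8−Hole 7: 10a − 77b = 20.2;  Hole 9−Hole 7: −70a − 241b = 12.9.
Solving gives a = 0.496782051, b = −0.197820513.
Then c = 574 − a·439014 − b·6470750 = 1062526.81.
At (438967, 6470550): z = 218070.9 − 1280007.5 + 1062526.81 = 590.2 m.

590.2 m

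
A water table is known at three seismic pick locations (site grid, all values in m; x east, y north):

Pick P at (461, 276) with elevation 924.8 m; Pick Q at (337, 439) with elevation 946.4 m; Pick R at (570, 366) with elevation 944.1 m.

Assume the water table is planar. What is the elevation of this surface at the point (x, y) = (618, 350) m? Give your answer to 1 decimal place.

Let the plane be z = a·x + b·y + c.
Pick Q−Pick P: −124a + 163b = 21.6;  Pick R−Pick P: 109a + 90b = 19.3.
Solving gives a = 0.04155, b = 0.16412.
Then c = 924.8 − a·461 − b·276 = 860.35.
At (618, 350): z = 25.7 + 57.4 + 860.35 = 943.5 m.

943.5 m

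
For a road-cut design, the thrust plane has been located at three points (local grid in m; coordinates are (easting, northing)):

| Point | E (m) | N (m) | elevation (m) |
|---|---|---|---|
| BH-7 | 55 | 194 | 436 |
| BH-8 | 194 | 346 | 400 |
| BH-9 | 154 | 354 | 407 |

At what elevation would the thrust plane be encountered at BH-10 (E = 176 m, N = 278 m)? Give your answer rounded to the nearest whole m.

408 m

Two edge vectors: BH-7→BH-8 = (139, 152, -36), BH-7→BH-9 = (99, 160, -29).
Normal n = (BH-7→BH-8) × (BH-7→BH-9) = (1352, 467, 7192).
So ∂z/∂E = −n_x/n_z = −0.18799 and ∂z/∂N = −n_y/n_z = −0.06493.
Intercept c from BH-7: 436 + 10.34 + 12.60 = 458.94.
At (176, 278): z = −33.1 − 18.1 + 458.94 = 407.8 m.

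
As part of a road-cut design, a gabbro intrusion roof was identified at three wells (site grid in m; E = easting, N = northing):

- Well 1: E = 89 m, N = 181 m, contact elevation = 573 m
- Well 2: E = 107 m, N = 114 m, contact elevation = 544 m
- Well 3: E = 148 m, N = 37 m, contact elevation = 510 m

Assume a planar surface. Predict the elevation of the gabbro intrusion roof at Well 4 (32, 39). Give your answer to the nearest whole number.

Let the plane be z = a·E + b·N + c.
Well 2−Well 1: 18a − 67b = −29;  Well 3−Well 1: 59a − 144b = −63.
Solving gives a = −0.03306, b = 0.42395.
Then c = 573 − a·89 − b·181 = 499.21.
At (32, 39): z = −1.1 + 16.5 + 499.21 = 514.7 m.

515 m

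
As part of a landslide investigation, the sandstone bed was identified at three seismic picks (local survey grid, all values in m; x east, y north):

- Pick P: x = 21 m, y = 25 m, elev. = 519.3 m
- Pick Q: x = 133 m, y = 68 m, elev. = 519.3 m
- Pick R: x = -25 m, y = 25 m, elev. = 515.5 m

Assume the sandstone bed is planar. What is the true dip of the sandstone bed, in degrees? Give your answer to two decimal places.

Two edge vectors: Pick P→Pick Q = (112, 43, 0), Pick P→Pick R = (-46, 0, -3.8).
Normal n = (Pick P→Pick Q) × (Pick P→Pick R) = (-163.4, 425.6, 1978).
So ∂z/∂x = −n_x/n_z = 0.08261 and ∂z/∂y = −n_y/n_z = −0.21517.
Gradient magnitude |∇z| = √(a² + b²) = √(0.00682 + 0.04630) = 0.23048.
True dip = arctan(0.23048) = 12.98°, dipping toward NNW (azimuth ≈ 339°).

12.98°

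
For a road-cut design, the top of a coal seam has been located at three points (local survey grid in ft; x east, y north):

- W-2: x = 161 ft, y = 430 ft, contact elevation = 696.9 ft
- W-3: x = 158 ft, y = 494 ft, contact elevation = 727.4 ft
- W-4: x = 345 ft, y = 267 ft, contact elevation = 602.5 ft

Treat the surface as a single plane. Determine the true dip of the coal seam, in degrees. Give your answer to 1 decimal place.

25.7°

Let the plane be z = a·x + b·y + c.
W-3−W-2: −3a + 64b = 30.5;  W-4−W-2: 184a − 163b = −94.4.
Solving gives a = −0.09481, b = 0.47212.
Gradient magnitude |∇z| = √(a² + b²) = √(0.00899 + 0.22290) = 0.48154.
True dip = arctan(0.48154) = 25.7°, dipping toward SSE (azimuth ≈ 169°).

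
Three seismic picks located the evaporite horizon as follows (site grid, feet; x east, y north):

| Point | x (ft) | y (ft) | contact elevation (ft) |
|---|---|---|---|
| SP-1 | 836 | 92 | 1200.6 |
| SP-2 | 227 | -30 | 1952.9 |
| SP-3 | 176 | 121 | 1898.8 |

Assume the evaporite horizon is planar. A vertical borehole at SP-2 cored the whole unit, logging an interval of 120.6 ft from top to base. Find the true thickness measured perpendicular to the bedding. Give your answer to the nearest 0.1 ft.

Let the plane be z = a·x + b·y + c.
SP-2−SP-1: −609a − 122b = 752.3;  SP-3−SP-1: −660a + 29b = 698.2.
Solving gives a = −1.08979, b = −0.72635.
|∇z| = √(a²+b²) = 1.30967, so dip δ = arctan(1.30967) = 52.64°.
True thickness = vertical thickness × cos δ = 120.6 × cos 52.64° = 73.2 ft.

73.2 ft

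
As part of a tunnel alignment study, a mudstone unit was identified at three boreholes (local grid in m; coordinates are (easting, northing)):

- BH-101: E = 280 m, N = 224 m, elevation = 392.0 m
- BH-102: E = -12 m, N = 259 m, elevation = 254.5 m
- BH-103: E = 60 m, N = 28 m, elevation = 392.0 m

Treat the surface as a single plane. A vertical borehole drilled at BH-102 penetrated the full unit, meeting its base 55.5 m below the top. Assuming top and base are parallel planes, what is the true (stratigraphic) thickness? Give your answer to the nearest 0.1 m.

Let the plane be z = a·E + b·N + c.
BH-102−BH-101: −292a + 35b = −137.5;  BH-103−BH-101: −220a − 196b = 0.
Solving gives a = 0.41505, b = −0.46587.
|∇z| = √(a²+b²) = 0.62394, so dip δ = arctan(0.62394) = 31.96°.
True thickness = vertical thickness × cos δ = 55.5 × cos 31.96° = 47.1 m.

47.1 m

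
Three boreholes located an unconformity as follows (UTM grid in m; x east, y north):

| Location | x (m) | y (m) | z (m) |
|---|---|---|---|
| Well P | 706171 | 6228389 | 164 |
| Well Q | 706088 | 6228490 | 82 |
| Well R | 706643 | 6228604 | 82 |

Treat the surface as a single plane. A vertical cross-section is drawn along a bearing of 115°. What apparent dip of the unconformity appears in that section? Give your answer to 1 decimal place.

Let the plane be z = a·x + b·y + c.
Well Q−Well P: −83a + 101b = −82;  Well R−Well P: 472a + 215b = −82.
Solving gives a = 0.14268, b = −0.69463.
Unit vector along 115° is (sin 115°, cos 115°) = (0.9063, -0.4226).
Slope in that direction = a·(0.9063) + b·(-0.4226) = 0.42288.
Apparent dip = arctan|0.42288| = 22.9° (true dip is 35.3°, so apparent ≤ true as expected).

22.9°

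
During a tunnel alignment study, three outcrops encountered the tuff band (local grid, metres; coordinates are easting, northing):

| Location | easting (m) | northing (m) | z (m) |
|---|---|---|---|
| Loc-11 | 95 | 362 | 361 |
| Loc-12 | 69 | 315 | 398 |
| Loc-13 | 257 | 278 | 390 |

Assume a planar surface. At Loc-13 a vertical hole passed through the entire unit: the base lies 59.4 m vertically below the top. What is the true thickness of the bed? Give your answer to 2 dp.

48.40 m

Let the plane be z = a·easting + b·northing + c.
Loc-12−Loc-11: −26a − 47b = 37;  Loc-13−Loc-11: 162a − 84b = 29.
Solving gives a = −0.17810, b = −0.68871.
|∇z| = √(a²+b²) = 0.71137, so dip δ = arctan(0.71137) = 35.43°.
True thickness = vertical thickness × cos δ = 59.4 × cos 35.43° = 48.40 m.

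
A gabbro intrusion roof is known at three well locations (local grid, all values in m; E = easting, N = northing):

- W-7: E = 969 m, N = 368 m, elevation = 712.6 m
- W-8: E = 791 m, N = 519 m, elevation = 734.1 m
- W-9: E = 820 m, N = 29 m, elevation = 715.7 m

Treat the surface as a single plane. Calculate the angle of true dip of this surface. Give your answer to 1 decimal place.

Two edge vectors: W-7→W-8 = (-178, 151, 21.5), W-7→W-9 = (-149, -339, 3.1).
Normal n = (W-7→W-8) × (W-7→W-9) = (7756.6, -2651.7, 82841).
So ∂z/∂E = −n_x/n_z = −0.09363 and ∂z/∂N = −n_y/n_z = 0.03201.
Gradient magnitude |∇z| = √(a² + b²) = √(0.00877 + 0.00102) = 0.09895.
True dip = arctan(0.09895) = 5.7°, dipping toward ESE (azimuth ≈ 109°).

5.7°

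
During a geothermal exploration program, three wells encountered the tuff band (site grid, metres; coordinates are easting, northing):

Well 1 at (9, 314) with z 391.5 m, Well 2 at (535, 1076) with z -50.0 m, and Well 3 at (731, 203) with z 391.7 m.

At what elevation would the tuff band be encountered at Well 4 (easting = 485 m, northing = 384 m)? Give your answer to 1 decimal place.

316.6 m

Let the plane be z = a·easting + b·northing + c.
Well 2−Well 1: 526a + 762b = −441.5;  Well 3−Well 1: 722a − 111b = 0.2.
Solving gives a = −0.080280, b = −0.523980.
Then c = 391.5 − a·9 − b·314 = 556.75.
At (485, 384): z = −38.9 − 201.2 + 556.75 = 316.6 m.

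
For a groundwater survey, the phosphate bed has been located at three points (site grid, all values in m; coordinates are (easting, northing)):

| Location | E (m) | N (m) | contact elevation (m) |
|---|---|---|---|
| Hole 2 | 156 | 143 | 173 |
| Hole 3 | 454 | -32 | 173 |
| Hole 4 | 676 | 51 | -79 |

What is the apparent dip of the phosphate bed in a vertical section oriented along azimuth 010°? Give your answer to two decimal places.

52.08°

Two edge vectors: Hole 2→Hole 3 = (298, -175, 0), Hole 2→Hole 4 = (520, -92, -252).
Normal n = (Hole 2→Hole 3) × (Hole 2→Hole 4) = (44100, 75096, 63584).
So ∂z/∂E = −n_x/n_z = −0.69357 and ∂z/∂N = −n_y/n_z = −1.18105.
Unit vector along 010° is (sin 10°, cos 10°) = (0.1736, 0.9848).
Slope in that direction = a·(0.1736) + b·(0.9848) = −1.28355.
Apparent dip = arctan|1.28355| = 52.08° (true dip is 53.9°, so apparent ≤ true as expected).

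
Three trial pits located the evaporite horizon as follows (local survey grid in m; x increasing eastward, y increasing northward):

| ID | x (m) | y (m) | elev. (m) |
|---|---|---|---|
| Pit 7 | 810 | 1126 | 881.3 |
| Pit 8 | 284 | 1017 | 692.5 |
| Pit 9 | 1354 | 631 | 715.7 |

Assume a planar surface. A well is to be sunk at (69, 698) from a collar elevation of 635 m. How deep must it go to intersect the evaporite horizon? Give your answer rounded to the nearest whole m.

Two edge vectors: Pit 7→Pit 8 = (-526, -109, -188.8), Pit 7→Pit 9 = (544, -495, -165.6).
Normal n = (Pit 7→Pit 8) × (Pit 7→Pit 9) = (-75405.6, -189812.8, 319666).
So ∂z/∂x = −n_x/n_z = 0.23589 and ∂z/∂y = −n_y/n_z = 0.59378.
Intercept c from Pit 7: 881.3 − 191.07 − 668.60 = 21.63.
At (69, 698): z_contact = 16.3 + 414.5 + 21.63 = 452.4 m.
Depth below ground = 635 − 452.4 = 183 m.

183 m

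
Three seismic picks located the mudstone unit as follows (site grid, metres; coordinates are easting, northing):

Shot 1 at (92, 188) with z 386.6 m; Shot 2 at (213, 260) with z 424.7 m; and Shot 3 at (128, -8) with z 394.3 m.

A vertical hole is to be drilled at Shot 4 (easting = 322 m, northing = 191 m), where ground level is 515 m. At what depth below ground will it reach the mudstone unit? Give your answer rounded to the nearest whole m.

Two edge vectors: Shot 1→Shot 2 = (121, 72, 38.1), Shot 1→Shot 3 = (36, -196, 7.7).
Normal n = (Shot 1→Shot 2) × (Shot 1→Shot 3) = (8022, 439.9, -26308).
So ∂z/∂easting = −n_x/n_z = 0.30493 and ∂z/∂northing = −n_y/n_z = 0.01672.
Intercept c from Shot 1: 386.6 − 28.05 − 3.14 = 355.40.
At (322, 191): z_contact = 98.2 + 3.2 + 355.40 = 456.8 m.
Depth below ground = 515 − 456.8 = 58 m.

58 m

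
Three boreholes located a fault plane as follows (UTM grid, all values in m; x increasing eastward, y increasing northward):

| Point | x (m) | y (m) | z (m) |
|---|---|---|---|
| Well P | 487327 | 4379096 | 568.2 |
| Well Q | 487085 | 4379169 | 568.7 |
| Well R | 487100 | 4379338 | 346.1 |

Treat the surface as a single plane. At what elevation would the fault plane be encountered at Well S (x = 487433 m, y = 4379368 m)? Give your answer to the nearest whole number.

178 m

Let the plane be z = a·x + b·y + c.
Well Q−Well P: −242a + 73b = 0.5;  Well R−Well P: −227a + 242b = −222.1.
Solving gives a = −0.38897673, b = −1.28263520.
Then c = 568.2 − a·487327 − b·4379096 = 5806909.74.
At (487433, 4379368): z = −189600.1 − 5617131.6 + 5806909.74 = 178.1 m.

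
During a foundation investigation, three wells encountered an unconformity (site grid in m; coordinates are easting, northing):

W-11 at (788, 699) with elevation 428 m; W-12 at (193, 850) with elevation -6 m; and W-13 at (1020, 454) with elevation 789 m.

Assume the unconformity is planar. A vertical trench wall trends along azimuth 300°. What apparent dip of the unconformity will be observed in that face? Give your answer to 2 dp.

Let the plane be z = a·easting + b·northing + c.
W-12−W-11: −595a + 151b = −434;  W-13−W-11: 232a − 245b = 361.
Solving gives a = 0.46792, b = −1.03038.
Unit vector along 300° is (sin 300°, cos 300°) = (-0.8660, 0.5000).
Slope in that direction = a·(-0.8660) + b·(0.5000) = −0.92042.
Apparent dip = arctan|0.92042| = 42.63° (true dip is 48.5°, so apparent ≤ true as expected).

42.63°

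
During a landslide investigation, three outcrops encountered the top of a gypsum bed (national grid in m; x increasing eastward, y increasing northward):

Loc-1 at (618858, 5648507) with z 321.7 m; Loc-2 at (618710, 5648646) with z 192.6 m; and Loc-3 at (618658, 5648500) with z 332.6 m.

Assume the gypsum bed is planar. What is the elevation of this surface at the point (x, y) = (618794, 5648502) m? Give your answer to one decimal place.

Let the plane be z = a·x + b·y + c.
Loc-2−Loc-1: −148a + 139b = −129.1;  Loc-3−Loc-1: −200a − 7b = 10.9.
Solving gives a = −0.021202663, b = −0.951352476.
Then c = 321.7 − a·618858 − b·5648507 = 5387164.26.
At (618794, 5648502): z = −13120.1 − 5373716.4 + 5387164.26 = 327.8 m.

327.8 m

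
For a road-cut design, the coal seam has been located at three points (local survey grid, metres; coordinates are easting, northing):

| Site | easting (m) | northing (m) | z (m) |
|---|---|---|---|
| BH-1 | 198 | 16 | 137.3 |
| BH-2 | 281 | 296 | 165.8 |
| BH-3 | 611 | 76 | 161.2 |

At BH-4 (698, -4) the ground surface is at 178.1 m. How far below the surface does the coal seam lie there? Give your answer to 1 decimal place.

Let the plane be z = a·easting + b·northing + c.
BH-2−BH-1: 83a + 280b = 28.5;  BH-3−BH-1: 413a + 60b = 23.9.
Solving gives a = 0.04502, b = 0.08844.
Then c = 137.3 − a·198 − b·16 = 126.97.
At (698, -4): z_contact = 31.42 − 0.35 + 126.97 = 158.04 m.
Depth below ground = 178.1 − 158.04 = 20.1 m.

20.1 m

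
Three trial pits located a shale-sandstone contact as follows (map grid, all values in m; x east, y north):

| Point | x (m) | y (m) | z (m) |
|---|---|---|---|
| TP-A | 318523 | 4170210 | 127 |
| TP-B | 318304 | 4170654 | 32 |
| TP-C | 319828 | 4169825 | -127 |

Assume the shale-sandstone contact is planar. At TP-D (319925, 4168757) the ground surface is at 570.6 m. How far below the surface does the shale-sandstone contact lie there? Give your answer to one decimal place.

339.4 m

Two edge vectors: TP-A→TP-B = (-219, 444, -95), TP-A→TP-C = (1305, -385, -254).
Normal n = (TP-A→TP-B) × (TP-A→TP-C) = (-149351, -179601, -495105).
So ∂z/∂x = −n_x/n_z = −0.301655204 and ∂z/∂y = −n_y/n_z = −0.362753355.
Intercept c from TP-A: 127 + 96084.12 + 1512757.67 = 1608968.79.
At (319925, 4168757): z_contact = −96507.04 − 1512230.59 + 1608968.79 = 231.16 m.
Depth below ground = 570.6 − 231.16 = 339.4 m.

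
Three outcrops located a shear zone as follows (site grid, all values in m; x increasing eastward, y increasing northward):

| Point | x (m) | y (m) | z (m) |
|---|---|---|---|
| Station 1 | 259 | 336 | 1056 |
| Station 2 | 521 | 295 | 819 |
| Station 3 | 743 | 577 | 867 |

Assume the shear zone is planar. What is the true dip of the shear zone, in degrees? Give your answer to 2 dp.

47.94°

Let the plane be z = a·x + b·y + c.
Station 2−Station 1: 262a − 41b = −237;  Station 3−Station 1: 484a + 241b = −189.
Solving gives a = −0.78165, b = 0.78555.
Gradient magnitude |∇z| = √(a² + b²) = √(0.61098 + 0.61710) = 1.10818.
True dip = arctan(1.10818) = 47.94°, dipping toward SE (azimuth ≈ 135°).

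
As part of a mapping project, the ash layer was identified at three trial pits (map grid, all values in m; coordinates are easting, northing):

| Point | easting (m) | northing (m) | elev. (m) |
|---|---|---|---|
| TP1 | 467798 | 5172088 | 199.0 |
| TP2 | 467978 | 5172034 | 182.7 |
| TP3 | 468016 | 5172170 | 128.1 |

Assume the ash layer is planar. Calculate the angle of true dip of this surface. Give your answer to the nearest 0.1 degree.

Let the plane be z = a·easting + b·northing + c.
TP2−TP1: 180a − 54b = −16.3;  TP3−TP1: 218a + 82b = −70.9.
Solving gives a = −0.19468, b = −0.34708.
Gradient magnitude |∇z| = √(a² + b²) = √(0.03790 + 0.12046) = 0.39795.
True dip = arctan(0.39795) = 21.7°, dipping toward NNE (azimuth ≈ 029°).

21.7°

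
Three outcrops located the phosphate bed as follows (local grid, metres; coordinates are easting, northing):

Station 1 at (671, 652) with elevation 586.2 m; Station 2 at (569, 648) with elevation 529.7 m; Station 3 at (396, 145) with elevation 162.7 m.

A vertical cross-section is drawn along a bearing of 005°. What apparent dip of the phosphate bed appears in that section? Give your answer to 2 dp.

Two edge vectors: Station 1→Station 2 = (-102, -4, -56.5), Station 1→Station 3 = (-275, -507, -423.5).
Normal n = (Station 1→Station 2) × (Station 1→Station 3) = (-26951.5, -27659.5, 50614).
So ∂z/∂easting = −n_x/n_z = 0.53249 and ∂z/∂northing = −n_y/n_z = 0.54648.
Unit vector along 005° is (sin 5°, cos 5°) = (0.0872, 0.9962).
Slope in that direction = a·(0.0872) + b·(0.9962) = 0.59081.
Apparent dip = arctan|0.59081| = 30.57° (true dip is 37.3°, so apparent ≤ true as expected).

30.57°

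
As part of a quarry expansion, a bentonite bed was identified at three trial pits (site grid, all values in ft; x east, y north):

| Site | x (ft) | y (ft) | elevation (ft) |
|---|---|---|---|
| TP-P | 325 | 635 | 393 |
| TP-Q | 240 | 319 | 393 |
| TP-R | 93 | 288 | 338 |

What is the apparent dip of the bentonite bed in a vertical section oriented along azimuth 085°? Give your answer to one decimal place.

21.1°

Two edge vectors: TP-P→TP-Q = (-85, -316, 0), TP-P→TP-R = (-232, -347, -55).
Normal n = (TP-P→TP-Q) × (TP-P→TP-R) = (17380, -4675, -43817).
So ∂z/∂x = −n_x/n_z = 0.39665 and ∂z/∂y = −n_y/n_z = −0.10669.
Unit vector along 085° is (sin 85°, cos 85°) = (0.9962, 0.0872).
Slope in that direction = a·(0.9962) + b·(0.0872) = 0.38584.
Apparent dip = arctan|0.38584| = 21.1° (true dip is 22.3°, so apparent ≤ true as expected).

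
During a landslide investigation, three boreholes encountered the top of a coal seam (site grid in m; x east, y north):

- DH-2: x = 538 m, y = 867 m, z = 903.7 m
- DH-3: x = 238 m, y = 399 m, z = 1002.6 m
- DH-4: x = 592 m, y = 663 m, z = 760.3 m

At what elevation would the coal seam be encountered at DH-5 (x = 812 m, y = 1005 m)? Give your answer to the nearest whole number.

Let the plane be z = a·x + b·y + c.
DH-3−DH-2: −300a − 468b = 98.9;  DH-4−DH-2: 54a − 204b = −143.4.
Solving gives a = −1.00942, b = 0.43574.
Then c = 903.7 − a·538 − b·867 = 1068.98.
At (812, 1005): z = −819.7 + 437.9 + 1068.98 = 687.3 m.

687 m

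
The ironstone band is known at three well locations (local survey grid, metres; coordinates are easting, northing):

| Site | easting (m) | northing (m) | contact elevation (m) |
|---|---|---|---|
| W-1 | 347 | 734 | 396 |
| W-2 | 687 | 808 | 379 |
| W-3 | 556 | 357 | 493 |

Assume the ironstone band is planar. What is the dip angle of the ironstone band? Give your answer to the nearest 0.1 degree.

Let the plane be z = a·easting + b·northing + c.
W-2−W-1: 340a + 74b = −17;  W-3−W-1: 209a − 377b = 97.
Solving gives a = 0.00535, b = −0.25433.
Gradient magnitude |∇z| = √(a² + b²) = √(0.00003 + 0.06468) = 0.25438.
True dip = arctan(0.25438) = 14.3°, dipping toward N (azimuth ≈ 359°).

14.3°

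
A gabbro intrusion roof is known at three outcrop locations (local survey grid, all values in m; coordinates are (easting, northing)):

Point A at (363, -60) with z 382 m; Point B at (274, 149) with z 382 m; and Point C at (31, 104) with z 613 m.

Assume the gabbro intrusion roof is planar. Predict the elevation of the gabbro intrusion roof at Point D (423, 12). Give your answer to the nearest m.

302 m

Let the plane be z = a·E + b·N + c.
Point B−Point A: −89a + 209b = 0;  Point C−Point A: −332a + 164b = 231.
Solving gives a = −0.88113, b = −0.37522.
Then c = 382 − a·363 − b·-60 = 679.34.
At (423, 12): z = −372.7 − 4.5 + 679.34 = 302.1 m.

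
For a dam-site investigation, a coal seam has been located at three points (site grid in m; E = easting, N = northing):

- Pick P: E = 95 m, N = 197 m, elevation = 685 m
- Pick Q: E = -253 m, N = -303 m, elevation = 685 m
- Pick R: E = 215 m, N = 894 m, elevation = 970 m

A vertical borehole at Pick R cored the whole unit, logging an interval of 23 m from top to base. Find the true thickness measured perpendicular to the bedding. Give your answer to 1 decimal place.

Two edge vectors: Pick P→Pick Q = (-348, -500, 0), Pick P→Pick R = (120, 697, 285).
Normal n = (Pick P→Pick Q) × (Pick P→Pick R) = (-142500, 99180, -182556).
So ∂z/∂E = −n_x/n_z = −0.78058 and ∂z/∂N = −n_y/n_z = 0.54329.
|∇z| = √(a²+b²) = 0.95104, so dip δ = arctan(0.95104) = 43.56°.
True thickness = vertical thickness × cos δ = 23 × cos 43.56° = 16.7 m.

16.7 m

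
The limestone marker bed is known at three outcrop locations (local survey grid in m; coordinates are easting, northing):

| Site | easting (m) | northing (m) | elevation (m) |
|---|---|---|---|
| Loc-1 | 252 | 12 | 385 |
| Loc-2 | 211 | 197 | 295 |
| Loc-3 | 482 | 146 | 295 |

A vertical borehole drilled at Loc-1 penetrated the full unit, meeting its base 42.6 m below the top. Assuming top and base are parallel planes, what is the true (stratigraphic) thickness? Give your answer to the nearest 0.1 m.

Two edge vectors: Loc-1→Loc-2 = (-41, 185, -90), Loc-1→Loc-3 = (230, 134, -90).
Normal n = (Loc-1→Loc-2) × (Loc-1→Loc-3) = (-4590, -24390, -48044).
So ∂z/∂easting = −n_x/n_z = −0.09554 and ∂z/∂northing = −n_y/n_z = −0.50766.
|∇z| = √(a²+b²) = 0.51657, so dip δ = arctan(0.51657) = 27.32°.
True thickness = vertical thickness × cos δ = 42.6 × cos 27.32° = 37.8 m.

37.8 m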